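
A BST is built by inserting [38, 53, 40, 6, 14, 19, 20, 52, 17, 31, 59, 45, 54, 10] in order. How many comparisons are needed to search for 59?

Search path for 59: 38 -> 53 -> 59
Found: True
Comparisons: 3


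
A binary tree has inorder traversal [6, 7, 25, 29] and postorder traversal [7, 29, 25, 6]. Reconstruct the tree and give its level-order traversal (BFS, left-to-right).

Inorder:   [6, 7, 25, 29]
Postorder: [7, 29, 25, 6]
Algorithm: postorder visits root last, so walk postorder right-to-left;
each value is the root of the current inorder slice — split it at that
value, recurse on the right subtree first, then the left.
Recursive splits:
  root=6; inorder splits into left=[], right=[7, 25, 29]
  root=25; inorder splits into left=[7], right=[29]
  root=29; inorder splits into left=[], right=[]
  root=7; inorder splits into left=[], right=[]
Reconstructed level-order: [6, 25, 7, 29]


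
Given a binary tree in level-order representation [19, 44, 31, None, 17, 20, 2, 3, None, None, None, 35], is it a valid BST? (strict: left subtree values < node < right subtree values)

Level-order array: [19, 44, 31, None, 17, 20, 2, 3, None, None, None, 35]
Validate using subtree bounds (lo, hi): at each node, require lo < value < hi,
then recurse left with hi=value and right with lo=value.
Preorder trace (stopping at first violation):
  at node 19 with bounds (-inf, +inf): OK
  at node 44 with bounds (-inf, 19): VIOLATION
Node 44 violates its bound: not (-inf < 44 < 19).
Result: Not a valid BST


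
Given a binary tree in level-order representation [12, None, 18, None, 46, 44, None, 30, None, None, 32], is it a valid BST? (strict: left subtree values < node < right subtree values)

Level-order array: [12, None, 18, None, 46, 44, None, 30, None, None, 32]
Validate using subtree bounds (lo, hi): at each node, require lo < value < hi,
then recurse left with hi=value and right with lo=value.
Preorder trace (stopping at first violation):
  at node 12 with bounds (-inf, +inf): OK
  at node 18 with bounds (12, +inf): OK
  at node 46 with bounds (18, +inf): OK
  at node 44 with bounds (18, 46): OK
  at node 30 with bounds (18, 44): OK
  at node 32 with bounds (30, 44): OK
No violation found at any node.
Result: Valid BST


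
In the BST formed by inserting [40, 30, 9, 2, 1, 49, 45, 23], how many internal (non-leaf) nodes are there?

Tree built from: [40, 30, 9, 2, 1, 49, 45, 23]
Tree (level-order array): [40, 30, 49, 9, None, 45, None, 2, 23, None, None, 1]
Rule: An internal node has at least one child.
Per-node child counts:
  node 40: 2 child(ren)
  node 30: 1 child(ren)
  node 9: 2 child(ren)
  node 2: 1 child(ren)
  node 1: 0 child(ren)
  node 23: 0 child(ren)
  node 49: 1 child(ren)
  node 45: 0 child(ren)
Matching nodes: [40, 30, 9, 2, 49]
Count of internal (non-leaf) nodes: 5


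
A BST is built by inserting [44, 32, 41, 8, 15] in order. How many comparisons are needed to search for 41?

Search path for 41: 44 -> 32 -> 41
Found: True
Comparisons: 3


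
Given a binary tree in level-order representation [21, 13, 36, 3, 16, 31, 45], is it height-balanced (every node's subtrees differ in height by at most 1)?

Tree (level-order array): [21, 13, 36, 3, 16, 31, 45]
Definition: a tree is height-balanced if, at every node, |h(left) - h(right)| <= 1 (empty subtree has height -1).
Bottom-up per-node check:
  node 3: h_left=-1, h_right=-1, diff=0 [OK], height=0
  node 16: h_left=-1, h_right=-1, diff=0 [OK], height=0
  node 13: h_left=0, h_right=0, diff=0 [OK], height=1
  node 31: h_left=-1, h_right=-1, diff=0 [OK], height=0
  node 45: h_left=-1, h_right=-1, diff=0 [OK], height=0
  node 36: h_left=0, h_right=0, diff=0 [OK], height=1
  node 21: h_left=1, h_right=1, diff=0 [OK], height=2
All nodes satisfy the balance condition.
Result: Balanced


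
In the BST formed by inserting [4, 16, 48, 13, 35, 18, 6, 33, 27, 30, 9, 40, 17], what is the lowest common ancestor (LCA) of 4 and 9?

Tree insertion order: [4, 16, 48, 13, 35, 18, 6, 33, 27, 30, 9, 40, 17]
Tree (level-order array): [4, None, 16, 13, 48, 6, None, 35, None, None, 9, 18, 40, None, None, 17, 33, None, None, None, None, 27, None, None, 30]
In a BST, the LCA of p=4, q=9 is the first node v on the
root-to-leaf path with p <= v <= q (go left if both < v, right if both > v).
Walk from root:
  at 4: 4 <= 4 <= 9, this is the LCA
LCA = 4


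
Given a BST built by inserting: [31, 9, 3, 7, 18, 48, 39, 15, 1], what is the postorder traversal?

Tree insertion order: [31, 9, 3, 7, 18, 48, 39, 15, 1]
Tree (level-order array): [31, 9, 48, 3, 18, 39, None, 1, 7, 15]
Postorder traversal: [1, 7, 3, 15, 18, 9, 39, 48, 31]


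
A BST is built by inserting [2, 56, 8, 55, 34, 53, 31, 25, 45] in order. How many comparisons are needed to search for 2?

Search path for 2: 2
Found: True
Comparisons: 1


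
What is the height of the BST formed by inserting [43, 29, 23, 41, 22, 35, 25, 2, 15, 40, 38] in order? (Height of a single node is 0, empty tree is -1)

Insertion order: [43, 29, 23, 41, 22, 35, 25, 2, 15, 40, 38]
Tree (level-order array): [43, 29, None, 23, 41, 22, 25, 35, None, 2, None, None, None, None, 40, None, 15, 38]
Compute height bottom-up (empty subtree = -1):
  height(15) = 1 + max(-1, -1) = 0
  height(2) = 1 + max(-1, 0) = 1
  height(22) = 1 + max(1, -1) = 2
  height(25) = 1 + max(-1, -1) = 0
  height(23) = 1 + max(2, 0) = 3
  height(38) = 1 + max(-1, -1) = 0
  height(40) = 1 + max(0, -1) = 1
  height(35) = 1 + max(-1, 1) = 2
  height(41) = 1 + max(2, -1) = 3
  height(29) = 1 + max(3, 3) = 4
  height(43) = 1 + max(4, -1) = 5
Height = 5


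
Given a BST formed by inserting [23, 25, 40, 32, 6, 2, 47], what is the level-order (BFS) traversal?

Tree insertion order: [23, 25, 40, 32, 6, 2, 47]
Tree (level-order array): [23, 6, 25, 2, None, None, 40, None, None, 32, 47]
BFS from the root, enqueuing left then right child of each popped node:
  queue [23] -> pop 23, enqueue [6, 25], visited so far: [23]
  queue [6, 25] -> pop 6, enqueue [2], visited so far: [23, 6]
  queue [25, 2] -> pop 25, enqueue [40], visited so far: [23, 6, 25]
  queue [2, 40] -> pop 2, enqueue [none], visited so far: [23, 6, 25, 2]
  queue [40] -> pop 40, enqueue [32, 47], visited so far: [23, 6, 25, 2, 40]
  queue [32, 47] -> pop 32, enqueue [none], visited so far: [23, 6, 25, 2, 40, 32]
  queue [47] -> pop 47, enqueue [none], visited so far: [23, 6, 25, 2, 40, 32, 47]
Result: [23, 6, 25, 2, 40, 32, 47]


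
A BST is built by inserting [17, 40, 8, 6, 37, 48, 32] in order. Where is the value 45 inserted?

Starting tree (level order): [17, 8, 40, 6, None, 37, 48, None, None, 32]
Insertion path: 17 -> 40 -> 48
Result: insert 45 as left child of 48
Final tree (level order): [17, 8, 40, 6, None, 37, 48, None, None, 32, None, 45]


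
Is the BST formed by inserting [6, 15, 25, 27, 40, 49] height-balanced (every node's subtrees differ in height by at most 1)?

Tree (level-order array): [6, None, 15, None, 25, None, 27, None, 40, None, 49]
Definition: a tree is height-balanced if, at every node, |h(left) - h(right)| <= 1 (empty subtree has height -1).
Bottom-up per-node check:
  node 49: h_left=-1, h_right=-1, diff=0 [OK], height=0
  node 40: h_left=-1, h_right=0, diff=1 [OK], height=1
  node 27: h_left=-1, h_right=1, diff=2 [FAIL (|-1-1|=2 > 1)], height=2
  node 25: h_left=-1, h_right=2, diff=3 [FAIL (|-1-2|=3 > 1)], height=3
  node 15: h_left=-1, h_right=3, diff=4 [FAIL (|-1-3|=4 > 1)], height=4
  node 6: h_left=-1, h_right=4, diff=5 [FAIL (|-1-4|=5 > 1)], height=5
Node 27 violates the condition: |-1 - 1| = 2 > 1.
Result: Not balanced


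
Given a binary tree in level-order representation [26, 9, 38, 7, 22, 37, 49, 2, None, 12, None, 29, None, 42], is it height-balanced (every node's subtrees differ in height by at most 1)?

Tree (level-order array): [26, 9, 38, 7, 22, 37, 49, 2, None, 12, None, 29, None, 42]
Definition: a tree is height-balanced if, at every node, |h(left) - h(right)| <= 1 (empty subtree has height -1).
Bottom-up per-node check:
  node 2: h_left=-1, h_right=-1, diff=0 [OK], height=0
  node 7: h_left=0, h_right=-1, diff=1 [OK], height=1
  node 12: h_left=-1, h_right=-1, diff=0 [OK], height=0
  node 22: h_left=0, h_right=-1, diff=1 [OK], height=1
  node 9: h_left=1, h_right=1, diff=0 [OK], height=2
  node 29: h_left=-1, h_right=-1, diff=0 [OK], height=0
  node 37: h_left=0, h_right=-1, diff=1 [OK], height=1
  node 42: h_left=-1, h_right=-1, diff=0 [OK], height=0
  node 49: h_left=0, h_right=-1, diff=1 [OK], height=1
  node 38: h_left=1, h_right=1, diff=0 [OK], height=2
  node 26: h_left=2, h_right=2, diff=0 [OK], height=3
All nodes satisfy the balance condition.
Result: Balanced


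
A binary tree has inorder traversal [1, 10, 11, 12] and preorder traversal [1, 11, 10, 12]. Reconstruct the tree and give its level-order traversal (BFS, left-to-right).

Inorder:  [1, 10, 11, 12]
Preorder: [1, 11, 10, 12]
Algorithm: preorder visits root first, so consume preorder in order;
for each root, split the current inorder slice at that value into
left-subtree inorder and right-subtree inorder, then recurse.
Recursive splits:
  root=1; inorder splits into left=[], right=[10, 11, 12]
  root=11; inorder splits into left=[10], right=[12]
  root=10; inorder splits into left=[], right=[]
  root=12; inorder splits into left=[], right=[]
Reconstructed level-order: [1, 11, 10, 12]


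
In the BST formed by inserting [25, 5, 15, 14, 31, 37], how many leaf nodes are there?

Tree built from: [25, 5, 15, 14, 31, 37]
Tree (level-order array): [25, 5, 31, None, 15, None, 37, 14]
Rule: A leaf has 0 children.
Per-node child counts:
  node 25: 2 child(ren)
  node 5: 1 child(ren)
  node 15: 1 child(ren)
  node 14: 0 child(ren)
  node 31: 1 child(ren)
  node 37: 0 child(ren)
Matching nodes: [14, 37]
Count of leaf nodes: 2


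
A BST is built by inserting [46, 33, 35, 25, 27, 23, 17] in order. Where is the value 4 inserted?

Starting tree (level order): [46, 33, None, 25, 35, 23, 27, None, None, 17]
Insertion path: 46 -> 33 -> 25 -> 23 -> 17
Result: insert 4 as left child of 17
Final tree (level order): [46, 33, None, 25, 35, 23, 27, None, None, 17, None, None, None, 4]


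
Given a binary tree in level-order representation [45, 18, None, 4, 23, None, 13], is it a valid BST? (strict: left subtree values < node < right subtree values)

Level-order array: [45, 18, None, 4, 23, None, 13]
Validate using subtree bounds (lo, hi): at each node, require lo < value < hi,
then recurse left with hi=value and right with lo=value.
Preorder trace (stopping at first violation):
  at node 45 with bounds (-inf, +inf): OK
  at node 18 with bounds (-inf, 45): OK
  at node 4 with bounds (-inf, 18): OK
  at node 13 with bounds (4, 18): OK
  at node 23 with bounds (18, 45): OK
No violation found at any node.
Result: Valid BST


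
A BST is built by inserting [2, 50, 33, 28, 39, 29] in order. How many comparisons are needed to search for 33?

Search path for 33: 2 -> 50 -> 33
Found: True
Comparisons: 3


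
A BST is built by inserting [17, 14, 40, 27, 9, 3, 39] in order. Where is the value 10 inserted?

Starting tree (level order): [17, 14, 40, 9, None, 27, None, 3, None, None, 39]
Insertion path: 17 -> 14 -> 9
Result: insert 10 as right child of 9
Final tree (level order): [17, 14, 40, 9, None, 27, None, 3, 10, None, 39]


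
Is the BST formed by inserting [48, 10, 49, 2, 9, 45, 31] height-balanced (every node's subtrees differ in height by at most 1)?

Tree (level-order array): [48, 10, 49, 2, 45, None, None, None, 9, 31]
Definition: a tree is height-balanced if, at every node, |h(left) - h(right)| <= 1 (empty subtree has height -1).
Bottom-up per-node check:
  node 9: h_left=-1, h_right=-1, diff=0 [OK], height=0
  node 2: h_left=-1, h_right=0, diff=1 [OK], height=1
  node 31: h_left=-1, h_right=-1, diff=0 [OK], height=0
  node 45: h_left=0, h_right=-1, diff=1 [OK], height=1
  node 10: h_left=1, h_right=1, diff=0 [OK], height=2
  node 49: h_left=-1, h_right=-1, diff=0 [OK], height=0
  node 48: h_left=2, h_right=0, diff=2 [FAIL (|2-0|=2 > 1)], height=3
Node 48 violates the condition: |2 - 0| = 2 > 1.
Result: Not balanced


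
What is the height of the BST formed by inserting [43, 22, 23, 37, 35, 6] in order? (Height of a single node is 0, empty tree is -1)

Insertion order: [43, 22, 23, 37, 35, 6]
Tree (level-order array): [43, 22, None, 6, 23, None, None, None, 37, 35]
Compute height bottom-up (empty subtree = -1):
  height(6) = 1 + max(-1, -1) = 0
  height(35) = 1 + max(-1, -1) = 0
  height(37) = 1 + max(0, -1) = 1
  height(23) = 1 + max(-1, 1) = 2
  height(22) = 1 + max(0, 2) = 3
  height(43) = 1 + max(3, -1) = 4
Height = 4


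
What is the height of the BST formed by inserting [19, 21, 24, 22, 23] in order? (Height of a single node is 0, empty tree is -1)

Insertion order: [19, 21, 24, 22, 23]
Tree (level-order array): [19, None, 21, None, 24, 22, None, None, 23]
Compute height bottom-up (empty subtree = -1):
  height(23) = 1 + max(-1, -1) = 0
  height(22) = 1 + max(-1, 0) = 1
  height(24) = 1 + max(1, -1) = 2
  height(21) = 1 + max(-1, 2) = 3
  height(19) = 1 + max(-1, 3) = 4
Height = 4


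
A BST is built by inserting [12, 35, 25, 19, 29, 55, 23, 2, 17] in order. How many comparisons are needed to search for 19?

Search path for 19: 12 -> 35 -> 25 -> 19
Found: True
Comparisons: 4


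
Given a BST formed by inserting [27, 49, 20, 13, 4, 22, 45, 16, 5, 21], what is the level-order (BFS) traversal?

Tree insertion order: [27, 49, 20, 13, 4, 22, 45, 16, 5, 21]
Tree (level-order array): [27, 20, 49, 13, 22, 45, None, 4, 16, 21, None, None, None, None, 5]
BFS from the root, enqueuing left then right child of each popped node:
  queue [27] -> pop 27, enqueue [20, 49], visited so far: [27]
  queue [20, 49] -> pop 20, enqueue [13, 22], visited so far: [27, 20]
  queue [49, 13, 22] -> pop 49, enqueue [45], visited so far: [27, 20, 49]
  queue [13, 22, 45] -> pop 13, enqueue [4, 16], visited so far: [27, 20, 49, 13]
  queue [22, 45, 4, 16] -> pop 22, enqueue [21], visited so far: [27, 20, 49, 13, 22]
  queue [45, 4, 16, 21] -> pop 45, enqueue [none], visited so far: [27, 20, 49, 13, 22, 45]
  queue [4, 16, 21] -> pop 4, enqueue [5], visited so far: [27, 20, 49, 13, 22, 45, 4]
  queue [16, 21, 5] -> pop 16, enqueue [none], visited so far: [27, 20, 49, 13, 22, 45, 4, 16]
  queue [21, 5] -> pop 21, enqueue [none], visited so far: [27, 20, 49, 13, 22, 45, 4, 16, 21]
  queue [5] -> pop 5, enqueue [none], visited so far: [27, 20, 49, 13, 22, 45, 4, 16, 21, 5]
Result: [27, 20, 49, 13, 22, 45, 4, 16, 21, 5]


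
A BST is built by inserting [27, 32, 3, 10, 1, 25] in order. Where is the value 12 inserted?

Starting tree (level order): [27, 3, 32, 1, 10, None, None, None, None, None, 25]
Insertion path: 27 -> 3 -> 10 -> 25
Result: insert 12 as left child of 25
Final tree (level order): [27, 3, 32, 1, 10, None, None, None, None, None, 25, 12]


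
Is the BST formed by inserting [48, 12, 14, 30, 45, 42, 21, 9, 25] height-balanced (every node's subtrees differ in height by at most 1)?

Tree (level-order array): [48, 12, None, 9, 14, None, None, None, 30, 21, 45, None, 25, 42]
Definition: a tree is height-balanced if, at every node, |h(left) - h(right)| <= 1 (empty subtree has height -1).
Bottom-up per-node check:
  node 9: h_left=-1, h_right=-1, diff=0 [OK], height=0
  node 25: h_left=-1, h_right=-1, diff=0 [OK], height=0
  node 21: h_left=-1, h_right=0, diff=1 [OK], height=1
  node 42: h_left=-1, h_right=-1, diff=0 [OK], height=0
  node 45: h_left=0, h_right=-1, diff=1 [OK], height=1
  node 30: h_left=1, h_right=1, diff=0 [OK], height=2
  node 14: h_left=-1, h_right=2, diff=3 [FAIL (|-1-2|=3 > 1)], height=3
  node 12: h_left=0, h_right=3, diff=3 [FAIL (|0-3|=3 > 1)], height=4
  node 48: h_left=4, h_right=-1, diff=5 [FAIL (|4--1|=5 > 1)], height=5
Node 14 violates the condition: |-1 - 2| = 3 > 1.
Result: Not balanced


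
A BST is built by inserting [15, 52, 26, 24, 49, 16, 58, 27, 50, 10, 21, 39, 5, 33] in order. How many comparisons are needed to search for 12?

Search path for 12: 15 -> 10
Found: False
Comparisons: 2


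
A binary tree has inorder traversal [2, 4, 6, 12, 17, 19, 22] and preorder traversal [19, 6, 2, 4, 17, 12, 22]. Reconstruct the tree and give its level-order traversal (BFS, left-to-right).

Inorder:  [2, 4, 6, 12, 17, 19, 22]
Preorder: [19, 6, 2, 4, 17, 12, 22]
Algorithm: preorder visits root first, so consume preorder in order;
for each root, split the current inorder slice at that value into
left-subtree inorder and right-subtree inorder, then recurse.
Recursive splits:
  root=19; inorder splits into left=[2, 4, 6, 12, 17], right=[22]
  root=6; inorder splits into left=[2, 4], right=[12, 17]
  root=2; inorder splits into left=[], right=[4]
  root=4; inorder splits into left=[], right=[]
  root=17; inorder splits into left=[12], right=[]
  root=12; inorder splits into left=[], right=[]
  root=22; inorder splits into left=[], right=[]
Reconstructed level-order: [19, 6, 22, 2, 17, 4, 12]


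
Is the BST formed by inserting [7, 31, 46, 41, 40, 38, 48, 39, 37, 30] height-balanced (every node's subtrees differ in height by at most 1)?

Tree (level-order array): [7, None, 31, 30, 46, None, None, 41, 48, 40, None, None, None, 38, None, 37, 39]
Definition: a tree is height-balanced if, at every node, |h(left) - h(right)| <= 1 (empty subtree has height -1).
Bottom-up per-node check:
  node 30: h_left=-1, h_right=-1, diff=0 [OK], height=0
  node 37: h_left=-1, h_right=-1, diff=0 [OK], height=0
  node 39: h_left=-1, h_right=-1, diff=0 [OK], height=0
  node 38: h_left=0, h_right=0, diff=0 [OK], height=1
  node 40: h_left=1, h_right=-1, diff=2 [FAIL (|1--1|=2 > 1)], height=2
  node 41: h_left=2, h_right=-1, diff=3 [FAIL (|2--1|=3 > 1)], height=3
  node 48: h_left=-1, h_right=-1, diff=0 [OK], height=0
  node 46: h_left=3, h_right=0, diff=3 [FAIL (|3-0|=3 > 1)], height=4
  node 31: h_left=0, h_right=4, diff=4 [FAIL (|0-4|=4 > 1)], height=5
  node 7: h_left=-1, h_right=5, diff=6 [FAIL (|-1-5|=6 > 1)], height=6
Node 40 violates the condition: |1 - -1| = 2 > 1.
Result: Not balanced


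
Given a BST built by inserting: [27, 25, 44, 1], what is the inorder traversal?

Tree insertion order: [27, 25, 44, 1]
Tree (level-order array): [27, 25, 44, 1]
Inorder traversal: [1, 25, 27, 44]


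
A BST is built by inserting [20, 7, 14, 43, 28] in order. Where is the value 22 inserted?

Starting tree (level order): [20, 7, 43, None, 14, 28]
Insertion path: 20 -> 43 -> 28
Result: insert 22 as left child of 28
Final tree (level order): [20, 7, 43, None, 14, 28, None, None, None, 22]


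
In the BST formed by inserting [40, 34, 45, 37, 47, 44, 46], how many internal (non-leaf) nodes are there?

Tree built from: [40, 34, 45, 37, 47, 44, 46]
Tree (level-order array): [40, 34, 45, None, 37, 44, 47, None, None, None, None, 46]
Rule: An internal node has at least one child.
Per-node child counts:
  node 40: 2 child(ren)
  node 34: 1 child(ren)
  node 37: 0 child(ren)
  node 45: 2 child(ren)
  node 44: 0 child(ren)
  node 47: 1 child(ren)
  node 46: 0 child(ren)
Matching nodes: [40, 34, 45, 47]
Count of internal (non-leaf) nodes: 4


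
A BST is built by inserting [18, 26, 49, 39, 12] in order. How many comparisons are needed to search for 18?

Search path for 18: 18
Found: True
Comparisons: 1


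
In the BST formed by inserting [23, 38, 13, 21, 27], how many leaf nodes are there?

Tree built from: [23, 38, 13, 21, 27]
Tree (level-order array): [23, 13, 38, None, 21, 27]
Rule: A leaf has 0 children.
Per-node child counts:
  node 23: 2 child(ren)
  node 13: 1 child(ren)
  node 21: 0 child(ren)
  node 38: 1 child(ren)
  node 27: 0 child(ren)
Matching nodes: [21, 27]
Count of leaf nodes: 2


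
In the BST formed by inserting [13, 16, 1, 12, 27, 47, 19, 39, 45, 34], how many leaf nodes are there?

Tree built from: [13, 16, 1, 12, 27, 47, 19, 39, 45, 34]
Tree (level-order array): [13, 1, 16, None, 12, None, 27, None, None, 19, 47, None, None, 39, None, 34, 45]
Rule: A leaf has 0 children.
Per-node child counts:
  node 13: 2 child(ren)
  node 1: 1 child(ren)
  node 12: 0 child(ren)
  node 16: 1 child(ren)
  node 27: 2 child(ren)
  node 19: 0 child(ren)
  node 47: 1 child(ren)
  node 39: 2 child(ren)
  node 34: 0 child(ren)
  node 45: 0 child(ren)
Matching nodes: [12, 19, 34, 45]
Count of leaf nodes: 4


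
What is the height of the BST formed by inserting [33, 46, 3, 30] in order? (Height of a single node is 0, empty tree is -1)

Insertion order: [33, 46, 3, 30]
Tree (level-order array): [33, 3, 46, None, 30]
Compute height bottom-up (empty subtree = -1):
  height(30) = 1 + max(-1, -1) = 0
  height(3) = 1 + max(-1, 0) = 1
  height(46) = 1 + max(-1, -1) = 0
  height(33) = 1 + max(1, 0) = 2
Height = 2


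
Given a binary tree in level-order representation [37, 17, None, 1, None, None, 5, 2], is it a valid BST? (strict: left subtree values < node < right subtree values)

Level-order array: [37, 17, None, 1, None, None, 5, 2]
Validate using subtree bounds (lo, hi): at each node, require lo < value < hi,
then recurse left with hi=value and right with lo=value.
Preorder trace (stopping at first violation):
  at node 37 with bounds (-inf, +inf): OK
  at node 17 with bounds (-inf, 37): OK
  at node 1 with bounds (-inf, 17): OK
  at node 5 with bounds (1, 17): OK
  at node 2 with bounds (1, 5): OK
No violation found at any node.
Result: Valid BST


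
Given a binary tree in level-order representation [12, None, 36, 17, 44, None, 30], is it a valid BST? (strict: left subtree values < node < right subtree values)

Level-order array: [12, None, 36, 17, 44, None, 30]
Validate using subtree bounds (lo, hi): at each node, require lo < value < hi,
then recurse left with hi=value and right with lo=value.
Preorder trace (stopping at first violation):
  at node 12 with bounds (-inf, +inf): OK
  at node 36 with bounds (12, +inf): OK
  at node 17 with bounds (12, 36): OK
  at node 30 with bounds (17, 36): OK
  at node 44 with bounds (36, +inf): OK
No violation found at any node.
Result: Valid BST


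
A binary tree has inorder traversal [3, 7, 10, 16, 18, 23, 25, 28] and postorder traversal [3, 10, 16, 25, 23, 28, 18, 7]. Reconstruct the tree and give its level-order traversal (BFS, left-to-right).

Inorder:   [3, 7, 10, 16, 18, 23, 25, 28]
Postorder: [3, 10, 16, 25, 23, 28, 18, 7]
Algorithm: postorder visits root last, so walk postorder right-to-left;
each value is the root of the current inorder slice — split it at that
value, recurse on the right subtree first, then the left.
Recursive splits:
  root=7; inorder splits into left=[3], right=[10, 16, 18, 23, 25, 28]
  root=18; inorder splits into left=[10, 16], right=[23, 25, 28]
  root=28; inorder splits into left=[23, 25], right=[]
  root=23; inorder splits into left=[], right=[25]
  root=25; inorder splits into left=[], right=[]
  root=16; inorder splits into left=[10], right=[]
  root=10; inorder splits into left=[], right=[]
  root=3; inorder splits into left=[], right=[]
Reconstructed level-order: [7, 3, 18, 16, 28, 10, 23, 25]


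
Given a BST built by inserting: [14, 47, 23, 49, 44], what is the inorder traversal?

Tree insertion order: [14, 47, 23, 49, 44]
Tree (level-order array): [14, None, 47, 23, 49, None, 44]
Inorder traversal: [14, 23, 44, 47, 49]


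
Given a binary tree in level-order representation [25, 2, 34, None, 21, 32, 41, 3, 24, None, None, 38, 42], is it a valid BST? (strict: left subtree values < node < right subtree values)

Level-order array: [25, 2, 34, None, 21, 32, 41, 3, 24, None, None, 38, 42]
Validate using subtree bounds (lo, hi): at each node, require lo < value < hi,
then recurse left with hi=value and right with lo=value.
Preorder trace (stopping at first violation):
  at node 25 with bounds (-inf, +inf): OK
  at node 2 with bounds (-inf, 25): OK
  at node 21 with bounds (2, 25): OK
  at node 3 with bounds (2, 21): OK
  at node 24 with bounds (21, 25): OK
  at node 34 with bounds (25, +inf): OK
  at node 32 with bounds (25, 34): OK
  at node 41 with bounds (34, +inf): OK
  at node 38 with bounds (34, 41): OK
  at node 42 with bounds (41, +inf): OK
No violation found at any node.
Result: Valid BST


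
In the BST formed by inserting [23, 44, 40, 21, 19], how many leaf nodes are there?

Tree built from: [23, 44, 40, 21, 19]
Tree (level-order array): [23, 21, 44, 19, None, 40]
Rule: A leaf has 0 children.
Per-node child counts:
  node 23: 2 child(ren)
  node 21: 1 child(ren)
  node 19: 0 child(ren)
  node 44: 1 child(ren)
  node 40: 0 child(ren)
Matching nodes: [19, 40]
Count of leaf nodes: 2


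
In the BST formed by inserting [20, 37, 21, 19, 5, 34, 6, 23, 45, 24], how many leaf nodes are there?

Tree built from: [20, 37, 21, 19, 5, 34, 6, 23, 45, 24]
Tree (level-order array): [20, 19, 37, 5, None, 21, 45, None, 6, None, 34, None, None, None, None, 23, None, None, 24]
Rule: A leaf has 0 children.
Per-node child counts:
  node 20: 2 child(ren)
  node 19: 1 child(ren)
  node 5: 1 child(ren)
  node 6: 0 child(ren)
  node 37: 2 child(ren)
  node 21: 1 child(ren)
  node 34: 1 child(ren)
  node 23: 1 child(ren)
  node 24: 0 child(ren)
  node 45: 0 child(ren)
Matching nodes: [6, 24, 45]
Count of leaf nodes: 3


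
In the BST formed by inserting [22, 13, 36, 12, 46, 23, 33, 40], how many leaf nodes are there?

Tree built from: [22, 13, 36, 12, 46, 23, 33, 40]
Tree (level-order array): [22, 13, 36, 12, None, 23, 46, None, None, None, 33, 40]
Rule: A leaf has 0 children.
Per-node child counts:
  node 22: 2 child(ren)
  node 13: 1 child(ren)
  node 12: 0 child(ren)
  node 36: 2 child(ren)
  node 23: 1 child(ren)
  node 33: 0 child(ren)
  node 46: 1 child(ren)
  node 40: 0 child(ren)
Matching nodes: [12, 33, 40]
Count of leaf nodes: 3


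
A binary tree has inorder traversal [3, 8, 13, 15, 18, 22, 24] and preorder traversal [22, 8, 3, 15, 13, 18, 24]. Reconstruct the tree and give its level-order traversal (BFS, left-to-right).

Inorder:  [3, 8, 13, 15, 18, 22, 24]
Preorder: [22, 8, 3, 15, 13, 18, 24]
Algorithm: preorder visits root first, so consume preorder in order;
for each root, split the current inorder slice at that value into
left-subtree inorder and right-subtree inorder, then recurse.
Recursive splits:
  root=22; inorder splits into left=[3, 8, 13, 15, 18], right=[24]
  root=8; inorder splits into left=[3], right=[13, 15, 18]
  root=3; inorder splits into left=[], right=[]
  root=15; inorder splits into left=[13], right=[18]
  root=13; inorder splits into left=[], right=[]
  root=18; inorder splits into left=[], right=[]
  root=24; inorder splits into left=[], right=[]
Reconstructed level-order: [22, 8, 24, 3, 15, 13, 18]


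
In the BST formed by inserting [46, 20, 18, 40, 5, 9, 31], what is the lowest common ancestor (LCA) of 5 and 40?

Tree insertion order: [46, 20, 18, 40, 5, 9, 31]
Tree (level-order array): [46, 20, None, 18, 40, 5, None, 31, None, None, 9]
In a BST, the LCA of p=5, q=40 is the first node v on the
root-to-leaf path with p <= v <= q (go left if both < v, right if both > v).
Walk from root:
  at 46: both 5 and 40 < 46, go left
  at 20: 5 <= 20 <= 40, this is the LCA
LCA = 20


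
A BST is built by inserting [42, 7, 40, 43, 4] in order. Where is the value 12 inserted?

Starting tree (level order): [42, 7, 43, 4, 40]
Insertion path: 42 -> 7 -> 40
Result: insert 12 as left child of 40
Final tree (level order): [42, 7, 43, 4, 40, None, None, None, None, 12]


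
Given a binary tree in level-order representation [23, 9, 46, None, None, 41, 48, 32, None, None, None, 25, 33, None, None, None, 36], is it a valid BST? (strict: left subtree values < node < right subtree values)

Level-order array: [23, 9, 46, None, None, 41, 48, 32, None, None, None, 25, 33, None, None, None, 36]
Validate using subtree bounds (lo, hi): at each node, require lo < value < hi,
then recurse left with hi=value and right with lo=value.
Preorder trace (stopping at first violation):
  at node 23 with bounds (-inf, +inf): OK
  at node 9 with bounds (-inf, 23): OK
  at node 46 with bounds (23, +inf): OK
  at node 41 with bounds (23, 46): OK
  at node 32 with bounds (23, 41): OK
  at node 25 with bounds (23, 32): OK
  at node 33 with bounds (32, 41): OK
  at node 36 with bounds (33, 41): OK
  at node 48 with bounds (46, +inf): OK
No violation found at any node.
Result: Valid BST


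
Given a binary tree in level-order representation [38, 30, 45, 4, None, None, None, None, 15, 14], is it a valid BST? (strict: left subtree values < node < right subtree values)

Level-order array: [38, 30, 45, 4, None, None, None, None, 15, 14]
Validate using subtree bounds (lo, hi): at each node, require lo < value < hi,
then recurse left with hi=value and right with lo=value.
Preorder trace (stopping at first violation):
  at node 38 with bounds (-inf, +inf): OK
  at node 30 with bounds (-inf, 38): OK
  at node 4 with bounds (-inf, 30): OK
  at node 15 with bounds (4, 30): OK
  at node 14 with bounds (4, 15): OK
  at node 45 with bounds (38, +inf): OK
No violation found at any node.
Result: Valid BST


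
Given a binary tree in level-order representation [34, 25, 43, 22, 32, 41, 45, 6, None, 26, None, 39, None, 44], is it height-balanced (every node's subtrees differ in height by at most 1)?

Tree (level-order array): [34, 25, 43, 22, 32, 41, 45, 6, None, 26, None, 39, None, 44]
Definition: a tree is height-balanced if, at every node, |h(left) - h(right)| <= 1 (empty subtree has height -1).
Bottom-up per-node check:
  node 6: h_left=-1, h_right=-1, diff=0 [OK], height=0
  node 22: h_left=0, h_right=-1, diff=1 [OK], height=1
  node 26: h_left=-1, h_right=-1, diff=0 [OK], height=0
  node 32: h_left=0, h_right=-1, diff=1 [OK], height=1
  node 25: h_left=1, h_right=1, diff=0 [OK], height=2
  node 39: h_left=-1, h_right=-1, diff=0 [OK], height=0
  node 41: h_left=0, h_right=-1, diff=1 [OK], height=1
  node 44: h_left=-1, h_right=-1, diff=0 [OK], height=0
  node 45: h_left=0, h_right=-1, diff=1 [OK], height=1
  node 43: h_left=1, h_right=1, diff=0 [OK], height=2
  node 34: h_left=2, h_right=2, diff=0 [OK], height=3
All nodes satisfy the balance condition.
Result: Balanced


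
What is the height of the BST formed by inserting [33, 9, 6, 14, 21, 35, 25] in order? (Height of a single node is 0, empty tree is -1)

Insertion order: [33, 9, 6, 14, 21, 35, 25]
Tree (level-order array): [33, 9, 35, 6, 14, None, None, None, None, None, 21, None, 25]
Compute height bottom-up (empty subtree = -1):
  height(6) = 1 + max(-1, -1) = 0
  height(25) = 1 + max(-1, -1) = 0
  height(21) = 1 + max(-1, 0) = 1
  height(14) = 1 + max(-1, 1) = 2
  height(9) = 1 + max(0, 2) = 3
  height(35) = 1 + max(-1, -1) = 0
  height(33) = 1 + max(3, 0) = 4
Height = 4


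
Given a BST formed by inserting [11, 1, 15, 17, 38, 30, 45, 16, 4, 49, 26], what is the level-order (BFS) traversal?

Tree insertion order: [11, 1, 15, 17, 38, 30, 45, 16, 4, 49, 26]
Tree (level-order array): [11, 1, 15, None, 4, None, 17, None, None, 16, 38, None, None, 30, 45, 26, None, None, 49]
BFS from the root, enqueuing left then right child of each popped node:
  queue [11] -> pop 11, enqueue [1, 15], visited so far: [11]
  queue [1, 15] -> pop 1, enqueue [4], visited so far: [11, 1]
  queue [15, 4] -> pop 15, enqueue [17], visited so far: [11, 1, 15]
  queue [4, 17] -> pop 4, enqueue [none], visited so far: [11, 1, 15, 4]
  queue [17] -> pop 17, enqueue [16, 38], visited so far: [11, 1, 15, 4, 17]
  queue [16, 38] -> pop 16, enqueue [none], visited so far: [11, 1, 15, 4, 17, 16]
  queue [38] -> pop 38, enqueue [30, 45], visited so far: [11, 1, 15, 4, 17, 16, 38]
  queue [30, 45] -> pop 30, enqueue [26], visited so far: [11, 1, 15, 4, 17, 16, 38, 30]
  queue [45, 26] -> pop 45, enqueue [49], visited so far: [11, 1, 15, 4, 17, 16, 38, 30, 45]
  queue [26, 49] -> pop 26, enqueue [none], visited so far: [11, 1, 15, 4, 17, 16, 38, 30, 45, 26]
  queue [49] -> pop 49, enqueue [none], visited so far: [11, 1, 15, 4, 17, 16, 38, 30, 45, 26, 49]
Result: [11, 1, 15, 4, 17, 16, 38, 30, 45, 26, 49]


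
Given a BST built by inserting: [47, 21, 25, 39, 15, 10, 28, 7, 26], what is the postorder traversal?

Tree insertion order: [47, 21, 25, 39, 15, 10, 28, 7, 26]
Tree (level-order array): [47, 21, None, 15, 25, 10, None, None, 39, 7, None, 28, None, None, None, 26]
Postorder traversal: [7, 10, 15, 26, 28, 39, 25, 21, 47]


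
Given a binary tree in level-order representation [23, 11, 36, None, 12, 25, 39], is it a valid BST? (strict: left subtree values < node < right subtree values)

Level-order array: [23, 11, 36, None, 12, 25, 39]
Validate using subtree bounds (lo, hi): at each node, require lo < value < hi,
then recurse left with hi=value and right with lo=value.
Preorder trace (stopping at first violation):
  at node 23 with bounds (-inf, +inf): OK
  at node 11 with bounds (-inf, 23): OK
  at node 12 with bounds (11, 23): OK
  at node 36 with bounds (23, +inf): OK
  at node 25 with bounds (23, 36): OK
  at node 39 with bounds (36, +inf): OK
No violation found at any node.
Result: Valid BST


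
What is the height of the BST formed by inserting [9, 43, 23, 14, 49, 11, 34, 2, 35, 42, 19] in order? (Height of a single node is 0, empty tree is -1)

Insertion order: [9, 43, 23, 14, 49, 11, 34, 2, 35, 42, 19]
Tree (level-order array): [9, 2, 43, None, None, 23, 49, 14, 34, None, None, 11, 19, None, 35, None, None, None, None, None, 42]
Compute height bottom-up (empty subtree = -1):
  height(2) = 1 + max(-1, -1) = 0
  height(11) = 1 + max(-1, -1) = 0
  height(19) = 1 + max(-1, -1) = 0
  height(14) = 1 + max(0, 0) = 1
  height(42) = 1 + max(-1, -1) = 0
  height(35) = 1 + max(-1, 0) = 1
  height(34) = 1 + max(-1, 1) = 2
  height(23) = 1 + max(1, 2) = 3
  height(49) = 1 + max(-1, -1) = 0
  height(43) = 1 + max(3, 0) = 4
  height(9) = 1 + max(0, 4) = 5
Height = 5


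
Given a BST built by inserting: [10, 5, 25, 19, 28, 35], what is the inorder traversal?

Tree insertion order: [10, 5, 25, 19, 28, 35]
Tree (level-order array): [10, 5, 25, None, None, 19, 28, None, None, None, 35]
Inorder traversal: [5, 10, 19, 25, 28, 35]


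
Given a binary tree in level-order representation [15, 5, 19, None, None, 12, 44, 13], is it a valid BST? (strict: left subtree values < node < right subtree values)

Level-order array: [15, 5, 19, None, None, 12, 44, 13]
Validate using subtree bounds (lo, hi): at each node, require lo < value < hi,
then recurse left with hi=value and right with lo=value.
Preorder trace (stopping at first violation):
  at node 15 with bounds (-inf, +inf): OK
  at node 5 with bounds (-inf, 15): OK
  at node 19 with bounds (15, +inf): OK
  at node 12 with bounds (15, 19): VIOLATION
Node 12 violates its bound: not (15 < 12 < 19).
Result: Not a valid BST


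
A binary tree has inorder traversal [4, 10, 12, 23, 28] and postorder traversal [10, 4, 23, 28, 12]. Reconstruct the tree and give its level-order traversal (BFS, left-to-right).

Inorder:   [4, 10, 12, 23, 28]
Postorder: [10, 4, 23, 28, 12]
Algorithm: postorder visits root last, so walk postorder right-to-left;
each value is the root of the current inorder slice — split it at that
value, recurse on the right subtree first, then the left.
Recursive splits:
  root=12; inorder splits into left=[4, 10], right=[23, 28]
  root=28; inorder splits into left=[23], right=[]
  root=23; inorder splits into left=[], right=[]
  root=4; inorder splits into left=[], right=[10]
  root=10; inorder splits into left=[], right=[]
Reconstructed level-order: [12, 4, 28, 10, 23]


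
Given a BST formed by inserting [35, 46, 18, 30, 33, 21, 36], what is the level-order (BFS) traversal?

Tree insertion order: [35, 46, 18, 30, 33, 21, 36]
Tree (level-order array): [35, 18, 46, None, 30, 36, None, 21, 33]
BFS from the root, enqueuing left then right child of each popped node:
  queue [35] -> pop 35, enqueue [18, 46], visited so far: [35]
  queue [18, 46] -> pop 18, enqueue [30], visited so far: [35, 18]
  queue [46, 30] -> pop 46, enqueue [36], visited so far: [35, 18, 46]
  queue [30, 36] -> pop 30, enqueue [21, 33], visited so far: [35, 18, 46, 30]
  queue [36, 21, 33] -> pop 36, enqueue [none], visited so far: [35, 18, 46, 30, 36]
  queue [21, 33] -> pop 21, enqueue [none], visited so far: [35, 18, 46, 30, 36, 21]
  queue [33] -> pop 33, enqueue [none], visited so far: [35, 18, 46, 30, 36, 21, 33]
Result: [35, 18, 46, 30, 36, 21, 33]


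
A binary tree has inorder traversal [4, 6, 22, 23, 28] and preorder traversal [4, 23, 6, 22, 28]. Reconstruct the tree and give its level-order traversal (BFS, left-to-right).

Inorder:  [4, 6, 22, 23, 28]
Preorder: [4, 23, 6, 22, 28]
Algorithm: preorder visits root first, so consume preorder in order;
for each root, split the current inorder slice at that value into
left-subtree inorder and right-subtree inorder, then recurse.
Recursive splits:
  root=4; inorder splits into left=[], right=[6, 22, 23, 28]
  root=23; inorder splits into left=[6, 22], right=[28]
  root=6; inorder splits into left=[], right=[22]
  root=22; inorder splits into left=[], right=[]
  root=28; inorder splits into left=[], right=[]
Reconstructed level-order: [4, 23, 6, 28, 22]


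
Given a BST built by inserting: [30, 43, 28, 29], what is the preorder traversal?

Tree insertion order: [30, 43, 28, 29]
Tree (level-order array): [30, 28, 43, None, 29]
Preorder traversal: [30, 28, 29, 43]


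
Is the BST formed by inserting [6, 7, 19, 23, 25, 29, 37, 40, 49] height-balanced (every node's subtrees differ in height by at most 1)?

Tree (level-order array): [6, None, 7, None, 19, None, 23, None, 25, None, 29, None, 37, None, 40, None, 49]
Definition: a tree is height-balanced if, at every node, |h(left) - h(right)| <= 1 (empty subtree has height -1).
Bottom-up per-node check:
  node 49: h_left=-1, h_right=-1, diff=0 [OK], height=0
  node 40: h_left=-1, h_right=0, diff=1 [OK], height=1
  node 37: h_left=-1, h_right=1, diff=2 [FAIL (|-1-1|=2 > 1)], height=2
  node 29: h_left=-1, h_right=2, diff=3 [FAIL (|-1-2|=3 > 1)], height=3
  node 25: h_left=-1, h_right=3, diff=4 [FAIL (|-1-3|=4 > 1)], height=4
  node 23: h_left=-1, h_right=4, diff=5 [FAIL (|-1-4|=5 > 1)], height=5
  node 19: h_left=-1, h_right=5, diff=6 [FAIL (|-1-5|=6 > 1)], height=6
  node 7: h_left=-1, h_right=6, diff=7 [FAIL (|-1-6|=7 > 1)], height=7
  node 6: h_left=-1, h_right=7, diff=8 [FAIL (|-1-7|=8 > 1)], height=8
Node 37 violates the condition: |-1 - 1| = 2 > 1.
Result: Not balanced


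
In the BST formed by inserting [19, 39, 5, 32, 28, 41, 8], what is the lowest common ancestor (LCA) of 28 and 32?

Tree insertion order: [19, 39, 5, 32, 28, 41, 8]
Tree (level-order array): [19, 5, 39, None, 8, 32, 41, None, None, 28]
In a BST, the LCA of p=28, q=32 is the first node v on the
root-to-leaf path with p <= v <= q (go left if both < v, right if both > v).
Walk from root:
  at 19: both 28 and 32 > 19, go right
  at 39: both 28 and 32 < 39, go left
  at 32: 28 <= 32 <= 32, this is the LCA
LCA = 32


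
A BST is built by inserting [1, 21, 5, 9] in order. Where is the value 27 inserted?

Starting tree (level order): [1, None, 21, 5, None, None, 9]
Insertion path: 1 -> 21
Result: insert 27 as right child of 21
Final tree (level order): [1, None, 21, 5, 27, None, 9]


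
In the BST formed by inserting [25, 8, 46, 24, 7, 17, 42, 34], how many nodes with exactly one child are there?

Tree built from: [25, 8, 46, 24, 7, 17, 42, 34]
Tree (level-order array): [25, 8, 46, 7, 24, 42, None, None, None, 17, None, 34]
Rule: These are nodes with exactly 1 non-null child.
Per-node child counts:
  node 25: 2 child(ren)
  node 8: 2 child(ren)
  node 7: 0 child(ren)
  node 24: 1 child(ren)
  node 17: 0 child(ren)
  node 46: 1 child(ren)
  node 42: 1 child(ren)
  node 34: 0 child(ren)
Matching nodes: [24, 46, 42]
Count of nodes with exactly one child: 3


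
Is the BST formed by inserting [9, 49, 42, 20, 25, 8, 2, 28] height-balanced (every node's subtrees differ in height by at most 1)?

Tree (level-order array): [9, 8, 49, 2, None, 42, None, None, None, 20, None, None, 25, None, 28]
Definition: a tree is height-balanced if, at every node, |h(left) - h(right)| <= 1 (empty subtree has height -1).
Bottom-up per-node check:
  node 2: h_left=-1, h_right=-1, diff=0 [OK], height=0
  node 8: h_left=0, h_right=-1, diff=1 [OK], height=1
  node 28: h_left=-1, h_right=-1, diff=0 [OK], height=0
  node 25: h_left=-1, h_right=0, diff=1 [OK], height=1
  node 20: h_left=-1, h_right=1, diff=2 [FAIL (|-1-1|=2 > 1)], height=2
  node 42: h_left=2, h_right=-1, diff=3 [FAIL (|2--1|=3 > 1)], height=3
  node 49: h_left=3, h_right=-1, diff=4 [FAIL (|3--1|=4 > 1)], height=4
  node 9: h_left=1, h_right=4, diff=3 [FAIL (|1-4|=3 > 1)], height=5
Node 20 violates the condition: |-1 - 1| = 2 > 1.
Result: Not balanced
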